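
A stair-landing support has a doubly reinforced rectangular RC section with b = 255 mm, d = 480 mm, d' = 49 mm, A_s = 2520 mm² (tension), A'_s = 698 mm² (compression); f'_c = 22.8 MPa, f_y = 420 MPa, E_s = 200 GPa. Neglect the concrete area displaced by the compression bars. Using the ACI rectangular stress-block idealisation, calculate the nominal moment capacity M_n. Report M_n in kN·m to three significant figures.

M_n ≈ 434 kN·m

Assume both tension and compression steel yield.
Net tension couple steel: A_s − A'_s = 1822 mm².
a = (A_s − A'_s) f_y / (0.85 f'_c b) = 765240/(0.85 × 22.8 × 255) = 154.85 mm.
c = a/β₁ = 154.85/0.85 = 182.18 mm; ε'_s = 0.003(c − d')/c = 0.0022 ≥ f_y/E_s = 0.0021, so compression steel does yield.
M_n = (A_s − A'_s) f_y (d − a/2) + A'_s f_y (d − d') = [765240 × (480 − 77.425) + 293160 × (480 − 49)] × 10⁻⁶ = 308.07 + 126.35 = 434.42 kN·m.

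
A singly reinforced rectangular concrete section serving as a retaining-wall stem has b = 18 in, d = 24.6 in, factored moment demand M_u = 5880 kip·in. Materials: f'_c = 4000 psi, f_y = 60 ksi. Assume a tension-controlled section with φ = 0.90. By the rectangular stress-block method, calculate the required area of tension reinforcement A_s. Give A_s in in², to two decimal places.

M_n = M_u/φ = 5880/0.90 = 6533.33 kip·in.
From M_n = 0.85 f'_c a b (d − a/2):
a = d − √(d² − 2M_n/(0.85 f'_c b)) = 24.6 − √(24.6² − 2 × 6533.33/(0.85 × 4 × 18)) = 4.810 in.
A_s = 0.85 f'_c a b / f_y = 0.85 × 4 × 4.810 × 18 / 60 = 4.906 in².

A_s ≈ 4.91 in²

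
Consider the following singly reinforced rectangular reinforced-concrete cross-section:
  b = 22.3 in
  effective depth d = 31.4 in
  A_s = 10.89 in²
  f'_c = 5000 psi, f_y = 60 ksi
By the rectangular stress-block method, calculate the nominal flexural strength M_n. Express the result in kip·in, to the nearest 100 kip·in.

M_n ≈ 18300 kip·in

T = A_s f_y = 10.89 × 60 = 653.4 kips.
a = T/(0.85 f'_c b) = 653.4/(0.85 × 5 × 22.3) = 6.894 in.
M_n = T(d − a/2) = 653.4 × (31.4 − 3.447) = 18264.5 kip·in.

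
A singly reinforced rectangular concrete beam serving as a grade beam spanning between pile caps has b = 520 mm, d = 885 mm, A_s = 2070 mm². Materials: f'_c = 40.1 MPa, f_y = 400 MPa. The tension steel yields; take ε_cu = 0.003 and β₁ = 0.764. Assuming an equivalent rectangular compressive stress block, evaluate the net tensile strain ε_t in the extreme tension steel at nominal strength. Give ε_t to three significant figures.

ε_t ≈ 0.0404

a = A_s f_y/(0.85 f'_c b) = 46.72 mm.
β₁ = 0.764, so c = a/β₁ = 46.72/0.764 = 61.15 mm.
From the linear strain diagram with ε_cu = 0.003: ε_t = 0.003 (d − c)/c = 0.003 × (885 − 61.15)/61.15 = 0.0404.
Since ε_t ≥ 0.005, the section is tension-controlled.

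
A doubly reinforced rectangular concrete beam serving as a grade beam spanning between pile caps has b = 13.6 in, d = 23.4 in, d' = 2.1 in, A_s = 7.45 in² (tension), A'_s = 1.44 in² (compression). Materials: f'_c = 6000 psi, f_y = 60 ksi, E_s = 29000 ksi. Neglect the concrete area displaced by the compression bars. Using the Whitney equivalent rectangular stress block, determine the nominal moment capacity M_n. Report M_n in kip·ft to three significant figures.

Assume both steels yield.
a = (A_s − A'_s) f_y/(0.85 f'_c b) = (7.45 − 1.44) × 60/(0.85 × 6 × 13.6) = 5.199 in.
c = a/β₁ = 5.199/0.75 = 6.932 in; ε'_s = 0.003(c − d')/c = 0.0021 ≥ ε_y = 0.0021, so the compression steel yields.
M_n = (A_s − A'_s) f_y (d − a/2) + A'_s f_y (d − d') = 360.6 × (23.4 − 2.5995) + 86.4 × (23.4 − 2.1) = 7500.7 + 1840.3 = 9341.0 kip·in = 9341.0/12 = 778.42 kip·ft.

M_n ≈ 778 kip·ft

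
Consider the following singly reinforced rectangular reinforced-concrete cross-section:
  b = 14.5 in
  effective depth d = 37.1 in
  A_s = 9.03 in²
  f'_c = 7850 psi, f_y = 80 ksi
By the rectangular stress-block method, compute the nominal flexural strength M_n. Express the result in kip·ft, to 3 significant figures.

T = A_s f_y = 9.03 × 80 = 722.4 kips.
a = T/(0.85 f'_c b) = 722.4/(0.85 × 7.85 × 14.5) = 7.467 in.
M_n = T(d − a/2) = 722.4 × (37.1 − 3.7335) = 24104.0 kip·in = 24104.0/12 = 2008.67 kip·ft.

M_n ≈ 2010 kip·ft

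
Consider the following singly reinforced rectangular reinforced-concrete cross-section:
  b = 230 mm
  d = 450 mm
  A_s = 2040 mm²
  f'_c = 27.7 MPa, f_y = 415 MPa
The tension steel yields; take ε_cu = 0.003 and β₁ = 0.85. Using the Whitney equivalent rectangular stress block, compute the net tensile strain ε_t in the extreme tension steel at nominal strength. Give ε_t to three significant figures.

a = A_s f_y/(0.85 f'_c b) = 156.33 mm.
β₁ = 0.85, so c = a/β₁ = 156.33/0.85 = 183.92 mm.
From the linear strain diagram with ε_cu = 0.003: ε_t = 0.003 (d − c)/c = 0.003 × (450 − 183.92)/183.92 = 0.00434.
ε_t is between 0.004 and 0.005 — transition zone.

ε_t ≈ 0.00434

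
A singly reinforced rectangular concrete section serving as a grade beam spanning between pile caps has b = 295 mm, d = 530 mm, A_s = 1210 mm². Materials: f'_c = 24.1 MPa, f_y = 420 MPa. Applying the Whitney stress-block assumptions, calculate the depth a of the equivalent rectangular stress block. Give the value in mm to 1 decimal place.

a ≈ 84.1 mm

T = A_s f_y = 1210 × 420 = 508200 N = 508.2 kN.
Setting C = 0.85 f'_c a b equal to T: a = 508200/(0.85 × 24.1 × 295) = 84.1 mm.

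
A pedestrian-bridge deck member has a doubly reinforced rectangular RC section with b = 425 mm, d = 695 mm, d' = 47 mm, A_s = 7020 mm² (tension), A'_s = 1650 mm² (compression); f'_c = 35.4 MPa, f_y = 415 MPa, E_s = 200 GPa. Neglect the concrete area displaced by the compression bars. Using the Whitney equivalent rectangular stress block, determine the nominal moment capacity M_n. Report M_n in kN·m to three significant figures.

M_n ≈ 1800 kN·m

Assume both tension and compression steel yield.
Net tension couple steel: A_s − A'_s = 5370 mm².
a = (A_s − A'_s) f_y / (0.85 f'_c b) = 2228550/(0.85 × 35.4 × 425) = 174.27 mm.
c = a/β₁ = 174.27/0.797 = 218.66 mm; ε'_s = 0.003(c − d')/c = 0.0024 ≥ f_y/E_s = 0.0021, so compression steel does yield.
M_n = (A_s − A'_s) f_y (d − a/2) + A'_s f_y (d − d') = [2228550 × (695 − 87.135) + 684750 × (695 − 47)] × 10⁻⁶ = 1354.66 + 443.72 = 1798.38 kN·m.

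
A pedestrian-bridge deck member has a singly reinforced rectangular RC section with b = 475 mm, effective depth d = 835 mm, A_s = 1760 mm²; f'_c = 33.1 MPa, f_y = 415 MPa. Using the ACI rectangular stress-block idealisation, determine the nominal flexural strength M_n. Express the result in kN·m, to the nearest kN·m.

M_n ≈ 590 kN·m

T = A_s f_y = 1760 × 415 = 730400 N = 730.4 kN.
From C = T: a = T/(0.85 f'_c b) = 730400/(0.85 × 33.1 × 475) = 54.65 mm.
M_n = T(d − a/2) = 730.4 kN × (835 − 27.325) mm = 589.93 kN·m.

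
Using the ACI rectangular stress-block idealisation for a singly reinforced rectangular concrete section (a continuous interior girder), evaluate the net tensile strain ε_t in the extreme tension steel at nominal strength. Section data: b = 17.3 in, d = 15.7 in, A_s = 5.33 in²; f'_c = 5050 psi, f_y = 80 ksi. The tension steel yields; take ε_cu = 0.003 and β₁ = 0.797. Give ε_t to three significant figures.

a = A_s f_y/(0.85 f'_c b) = 5.742 in.
β₁ = 0.797, so c = a/β₁ = 5.742/0.797 = 7.205 in.
From the linear strain diagram with ε_cu = 0.003: ε_t = 0.003 (d − c)/c = 0.003 × (15.7 − 7.205)/7.205 = 0.00354.
ε_t < 0.004 — the section is over-reinforced for flexure under ACI limits.

ε_t ≈ 0.00354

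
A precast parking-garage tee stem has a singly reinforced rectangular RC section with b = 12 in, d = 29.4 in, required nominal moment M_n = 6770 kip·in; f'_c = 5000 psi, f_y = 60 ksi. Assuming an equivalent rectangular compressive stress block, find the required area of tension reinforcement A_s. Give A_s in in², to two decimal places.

From M_n = 0.85 f'_c a b (d − a/2):
a = d − √(d² − 2M_n/(0.85 f'_c b)) = 29.4 − √(29.4² − 2 × 6770/(0.85 × 5 × 12)) = 4.928 in.
A_s = 0.85 f'_c a b / f_y = 0.85 × 5 × 4.928 × 12 / 60 = 4.189 in².

A_s ≈ 4.19 in²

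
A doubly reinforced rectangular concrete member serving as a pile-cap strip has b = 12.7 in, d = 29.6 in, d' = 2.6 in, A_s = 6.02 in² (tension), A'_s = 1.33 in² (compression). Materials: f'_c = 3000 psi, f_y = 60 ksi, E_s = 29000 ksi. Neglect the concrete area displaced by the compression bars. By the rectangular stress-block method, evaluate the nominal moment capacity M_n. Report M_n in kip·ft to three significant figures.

M_n ≈ 772 kip·ft

Assume both steels yield.
a = (A_s − A'_s) f_y/(0.85 f'_c b) = (6.02 − 1.33) × 60/(0.85 × 3 × 12.7) = 8.689 in.
c = a/β₁ = 8.689/0.85 = 10.222 in; ε'_s = 0.003(c − d')/c = 0.0022 ≥ ε_y = 0.0021, so the compression steel yields.
M_n = (A_s − A'_s) f_y (d − a/2) + A'_s f_y (d − d') = 281.4 × (29.6 − 4.3445) + 79.8 × (29.6 − 2.6) = 7106.9 + 2154.6 = 9261.5 kip·in = 9261.5/12 = 771.79 kip·ft.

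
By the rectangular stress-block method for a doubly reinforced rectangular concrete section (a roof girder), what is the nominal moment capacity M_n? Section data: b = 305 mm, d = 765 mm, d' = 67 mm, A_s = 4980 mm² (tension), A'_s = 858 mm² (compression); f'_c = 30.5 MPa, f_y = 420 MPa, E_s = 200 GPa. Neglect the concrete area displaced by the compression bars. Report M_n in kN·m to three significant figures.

Assume both tension and compression steel yield.
Net tension couple steel: A_s − A'_s = 4122 mm².
a = (A_s − A'_s) f_y / (0.85 f'_c b) = 1731240/(0.85 × 30.5 × 305) = 218.95 mm.
c = a/β₁ = 218.95/0.832 = 263.16 mm; ε'_s = 0.003(c − d')/c = 0.0022 ≥ f_y/E_s = 0.0021, so compression steel does yield.
M_n = (A_s − A'_s) f_y (d − a/2) + A'_s f_y (d − d') = [1731240 × (765 − 109.475) + 360360 × (765 − 67)] × 10⁻⁶ = 1134.87 + 251.53 = 1386.40 kN·m.

M_n ≈ 1390 kN·m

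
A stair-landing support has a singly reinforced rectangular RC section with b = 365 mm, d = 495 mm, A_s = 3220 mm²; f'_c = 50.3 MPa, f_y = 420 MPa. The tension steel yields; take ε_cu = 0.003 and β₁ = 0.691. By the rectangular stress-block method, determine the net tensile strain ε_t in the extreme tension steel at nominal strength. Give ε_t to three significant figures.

ε_t ≈ 0.00884

a = A_s f_y/(0.85 f'_c b) = 86.66 mm.
β₁ = 0.691, so c = a/β₁ = 86.66/0.691 = 125.41 mm.
From the linear strain diagram with ε_cu = 0.003: ε_t = 0.003 (d − c)/c = 0.003 × (495 − 125.41)/125.41 = 0.00884.
Since ε_t ≥ 0.005, the section is tension-controlled.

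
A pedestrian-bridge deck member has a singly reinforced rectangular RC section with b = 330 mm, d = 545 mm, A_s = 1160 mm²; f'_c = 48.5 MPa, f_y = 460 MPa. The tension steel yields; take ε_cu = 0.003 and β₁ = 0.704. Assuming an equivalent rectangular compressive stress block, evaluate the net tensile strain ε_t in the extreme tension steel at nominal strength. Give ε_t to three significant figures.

a = A_s f_y/(0.85 f'_c b) = 39.22 mm.
β₁ = 0.704, so c = a/β₁ = 39.22/0.704 = 55.71 mm.
From the linear strain diagram with ε_cu = 0.003: ε_t = 0.003 (d − c)/c = 0.003 × (545 − 55.71)/55.71 = 0.0263.
Since ε_t ≥ 0.005, the section is tension-controlled.

ε_t ≈ 0.0263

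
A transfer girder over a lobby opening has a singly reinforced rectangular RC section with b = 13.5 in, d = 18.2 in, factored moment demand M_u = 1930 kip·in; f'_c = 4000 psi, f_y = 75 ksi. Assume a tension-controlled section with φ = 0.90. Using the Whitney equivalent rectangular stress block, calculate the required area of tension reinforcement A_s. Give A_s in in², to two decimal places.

A_s ≈ 1.70 in²

M_n = M_u/φ = 1930/0.90 = 2144.44 kip·in.
From M_n = 0.85 f'_c a b (d − a/2):
a = d − √(d² − 2M_n/(0.85 f'_c b)) = 18.2 − √(18.2² − 2 × 2144.44/(0.85 × 4 × 13.5)) = 2.779 in.
A_s = 0.85 f'_c a b / f_y = 0.85 × 4 × 2.779 × 13.5 / 75 = 1.701 in².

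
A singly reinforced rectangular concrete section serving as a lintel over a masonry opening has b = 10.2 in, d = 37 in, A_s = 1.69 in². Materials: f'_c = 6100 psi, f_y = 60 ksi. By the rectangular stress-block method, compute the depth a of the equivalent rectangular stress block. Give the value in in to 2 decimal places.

T = A_s f_y = 1.69 × 60 = 101.4 kips.
a = T/(0.85 f'_c b) = 101.4/(0.85 × 6.1 × 10.2) = 1.92 in.

a ≈ 1.92 in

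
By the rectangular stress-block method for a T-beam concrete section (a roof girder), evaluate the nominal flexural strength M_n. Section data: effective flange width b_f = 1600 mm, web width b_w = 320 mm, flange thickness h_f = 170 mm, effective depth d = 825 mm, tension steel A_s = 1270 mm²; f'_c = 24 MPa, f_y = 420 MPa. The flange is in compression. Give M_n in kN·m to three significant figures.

M_n ≈ 436 kN·m

Tension: T = A_s f_y = 1270 × 420 = 533400 N.
Try a within the flange: a = T/(0.85 f'_c b_f) = 533400/(0.85 × 24 × 1600) = 16.34 mm.
Since a = 16.34 ≤ h_f = 170 mm, the stress block lies entirely in the flange; analyse as a rectangular beam of width b_f.
M_n = T(d − a/2) = 533400 × (825 − 8.17) = 435.70 × 10⁶ N·mm.
M_n = 435.70 kN·m.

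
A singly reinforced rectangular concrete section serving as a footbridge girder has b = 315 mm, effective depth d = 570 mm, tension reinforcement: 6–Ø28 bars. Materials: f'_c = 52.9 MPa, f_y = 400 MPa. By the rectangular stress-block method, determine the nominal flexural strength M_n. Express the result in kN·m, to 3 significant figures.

A_s = 6 × 616 = 3696 mm².
T = A_s f_y = 3696 × 400 = 1478400 N = 1478.4 kN.
From C = T: a = T/(0.85 f'_c b) = 1478400/(0.85 × 52.9 × 315) = 104.38 mm.
M_n = T(d − a/2) = 1478.4 kN × (570 − 52.19) mm = 765.53 kN·m.

M_n ≈ 766 kN·m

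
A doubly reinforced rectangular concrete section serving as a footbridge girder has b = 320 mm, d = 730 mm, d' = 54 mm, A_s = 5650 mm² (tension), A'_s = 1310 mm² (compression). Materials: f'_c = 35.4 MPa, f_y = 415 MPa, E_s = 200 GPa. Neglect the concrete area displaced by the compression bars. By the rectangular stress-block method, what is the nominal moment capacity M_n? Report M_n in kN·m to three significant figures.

Assume both tension and compression steel yield.
Net tension couple steel: A_s − A'_s = 4340 mm².
a = (A_s − A'_s) f_y / (0.85 f'_c b) = 1801100/(0.85 × 35.4 × 320) = 187.05 mm.
c = a/β₁ = 187.05/0.797 = 234.69 mm; ε'_s = 0.003(c − d')/c = 0.0023 ≥ f_y/E_s = 0.0021, so compression steel does yield.
M_n = (A_s − A'_s) f_y (d − a/2) + A'_s f_y (d − d') = [1801100 × (730 − 93.525) + 543650 × (730 − 54)] × 10⁻⁶ = 1146.36 + 367.51 = 1513.87 kN·m.

M_n ≈ 1510 kN·m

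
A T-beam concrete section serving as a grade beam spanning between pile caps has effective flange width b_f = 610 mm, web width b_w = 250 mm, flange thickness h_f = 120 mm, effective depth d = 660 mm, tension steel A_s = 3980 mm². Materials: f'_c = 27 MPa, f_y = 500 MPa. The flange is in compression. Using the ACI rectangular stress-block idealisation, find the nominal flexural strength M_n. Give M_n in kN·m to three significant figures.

Tension: T = A_s f_y = 3980 × 500 = 1990000 N.
Try a within the flange: a = T/(0.85 f'_c b_f) = 1990000/(0.85 × 27 × 610) = 142.15 mm.
a = 142.15 > h_f = 120 mm: the block extends into the web. Split into flange-overhang and web parts.
C_f = 0.85 f'_c (b_f − b_w) h_f = 0.85 × 27 × (610 − 250) × 120 = 991440 N.
Remaining web compression depth: a_w = (T − C_f)/(0.85 f'_c b_w) = (1990000 − 991440)/(0.85 × 27 × 250) = 174.04 mm.
M_n = C_f(d − h_f/2) + (T − C_f)(d − a_w/2) = 991440 × (660 − 60) + 998560 × (660 − 87.02) = 594.86 + 572.15 = 1167.01 × 10⁶ N·mm.
M_n = 1167.01 kN·m.

M_n ≈ 1170 kN·m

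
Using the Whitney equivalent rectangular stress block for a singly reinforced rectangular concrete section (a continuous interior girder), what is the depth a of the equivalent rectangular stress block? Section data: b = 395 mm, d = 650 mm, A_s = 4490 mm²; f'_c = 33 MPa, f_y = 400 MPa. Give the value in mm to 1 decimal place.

T = A_s f_y = 4490 × 400 = 1796000 N = 1796 kN.
Setting C = 0.85 f'_c a b equal to T: a = 1796000/(0.85 × 33 × 395) = 162.1 mm.

a ≈ 162.1 mm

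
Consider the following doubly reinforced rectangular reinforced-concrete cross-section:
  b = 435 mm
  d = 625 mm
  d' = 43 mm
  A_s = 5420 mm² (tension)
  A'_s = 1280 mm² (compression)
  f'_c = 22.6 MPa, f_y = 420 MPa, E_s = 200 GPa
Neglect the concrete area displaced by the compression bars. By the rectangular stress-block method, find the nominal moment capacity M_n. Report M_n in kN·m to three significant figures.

Assume both tension and compression steel yield.
Net tension couple steel: A_s − A'_s = 4140 mm².
a = (A_s − A'_s) f_y / (0.85 f'_c b) = 1738800/(0.85 × 22.6 × 435) = 208.08 mm.
c = a/β₁ = 208.08/0.85 = 244.80 mm; ε'_s = 0.003(c − d')/c = 0.0025 ≥ f_y/E_s = 0.0021, so compression steel does yield.
M_n = (A_s − A'_s) f_y (d − a/2) + A'_s f_y (d − d') = [1738800 × (625 − 104.04) + 537600 × (625 − 43)] × 10⁻⁶ = 905.85 + 312.88 = 1218.73 kN·m.

M_n ≈ 1220 kN·m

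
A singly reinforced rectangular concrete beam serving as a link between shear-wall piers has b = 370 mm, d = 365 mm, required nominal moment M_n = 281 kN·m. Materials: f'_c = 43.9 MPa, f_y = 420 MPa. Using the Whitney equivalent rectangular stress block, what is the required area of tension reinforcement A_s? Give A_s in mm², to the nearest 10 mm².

With M_n = 0.85 f'_c a b (d − a/2), solve the quadratic for a:
a = d − √(d² − 2M_n/(0.85 f'_c b)) = 365 − √(365² − 2 × 281×10⁶/(0.85 × 43.9 × 370)) = 60.83 mm.
A_s = 0.85 f'_c a b / f_y = 0.85 × 43.9 × 60.83 × 370 / 420 = 1999.6 mm².

A_s ≈ 2000 mm²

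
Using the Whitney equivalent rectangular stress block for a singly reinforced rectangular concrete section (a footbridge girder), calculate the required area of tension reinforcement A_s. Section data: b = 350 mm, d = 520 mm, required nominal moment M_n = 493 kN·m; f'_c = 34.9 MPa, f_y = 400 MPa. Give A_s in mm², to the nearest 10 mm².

A_s ≈ 2630 mm²

With M_n = 0.85 f'_c a b (d − a/2), solve the quadratic for a:
a = d − √(d² − 2M_n/(0.85 f'_c b)) = 520 − √(520² − 2 × 493×10⁶/(0.85 × 34.9 × 350)) = 101.15 mm.
A_s = 0.85 f'_c a b / f_y = 0.85 × 34.9 × 101.15 × 350 / 400 = 2625.5 mm².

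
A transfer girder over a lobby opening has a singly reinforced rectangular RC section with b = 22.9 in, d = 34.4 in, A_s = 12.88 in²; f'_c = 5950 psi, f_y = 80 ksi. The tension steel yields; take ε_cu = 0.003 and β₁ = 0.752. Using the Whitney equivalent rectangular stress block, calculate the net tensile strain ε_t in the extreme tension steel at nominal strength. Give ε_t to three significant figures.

a = A_s f_y/(0.85 f'_c b) = 8.897 in.
β₁ = 0.752, so c = a/β₁ = 8.897/0.752 = 11.831 in.
From the linear strain diagram with ε_cu = 0.003: ε_t = 0.003 (d − c)/c = 0.003 × (34.4 − 11.831)/11.831 = 0.00572.
Since ε_t ≥ 0.005, the section is tension-controlled.

ε_t ≈ 0.00572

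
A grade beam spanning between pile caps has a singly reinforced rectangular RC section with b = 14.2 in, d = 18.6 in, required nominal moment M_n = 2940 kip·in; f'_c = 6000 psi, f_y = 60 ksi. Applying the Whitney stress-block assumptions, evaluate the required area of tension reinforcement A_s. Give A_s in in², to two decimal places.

A_s ≈ 2.81 in²

From M_n = 0.85 f'_c a b (d − a/2):
a = d − √(d² − 2M_n/(0.85 f'_c b)) = 18.6 − √(18.6² − 2 × 2940/(0.85 × 6 × 14.2)) = 2.328 in.
A_s = 0.85 f'_c a b / f_y = 0.85 × 6 × 2.328 × 14.2 / 60 = 2.810 in².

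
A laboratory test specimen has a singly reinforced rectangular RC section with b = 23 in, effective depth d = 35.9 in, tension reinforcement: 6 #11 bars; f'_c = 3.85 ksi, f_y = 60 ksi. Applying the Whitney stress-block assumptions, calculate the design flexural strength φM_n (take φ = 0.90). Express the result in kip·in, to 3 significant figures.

A_s = 6 × 1.56 = 9.36 in².
T = A_s f_y = 9.36 × 60 = 561.6 kips.
a = T/(0.85 f'_c b) = 561.6/(0.85 × 3.85 × 23) = 7.461 in.
M_n = T(d − a/2) = 561.6 × (35.9 − 3.7305) = 18066.4 kip·in.
φM_n = 0.90 × 18066.4 = 16259.8 kip·in.

φM_n ≈ 16300 kip·in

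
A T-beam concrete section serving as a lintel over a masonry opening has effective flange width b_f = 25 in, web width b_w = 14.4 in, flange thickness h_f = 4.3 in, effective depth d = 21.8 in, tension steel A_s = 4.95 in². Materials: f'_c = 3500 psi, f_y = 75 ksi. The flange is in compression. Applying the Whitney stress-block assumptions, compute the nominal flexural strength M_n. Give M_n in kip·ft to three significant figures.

M_n ≈ 596 kip·ft

Tension: T = A_s f_y = 4.95 × 75 = 371.25 kips.
Try a within the flange: a = T/(0.85 f'_c b_f) = 371.25/(0.85 × 3.5 × 25) = 4.992 in.
a = 4.992 > h_f = 4.3 in: the block extends into the web. Split into flange-overhang and web parts.
C_f = 0.85 f'_c (b_f − b_w) h_f = 0.85 × 3.5 × (25 − 14.4) × 4.3 = 135.6 kips.
Remaining web compression depth: a_w = (T − C_f)/(0.85 f'_c b_w) = (371.25 − 135.6)/(0.85 × 3.5 × 14.4) = 5.501 in.
M_n = C_f(d − h_f/2) + (T − C_f)(d − a_w/2) = 135.6 × (21.8 − 2.15) + 235.65 × (21.8 − 2.7505) = 2664.5 + 4489.0 = 7153.5 kip·in.
M_n = 7153.5/12 = 596.13 kip·ft.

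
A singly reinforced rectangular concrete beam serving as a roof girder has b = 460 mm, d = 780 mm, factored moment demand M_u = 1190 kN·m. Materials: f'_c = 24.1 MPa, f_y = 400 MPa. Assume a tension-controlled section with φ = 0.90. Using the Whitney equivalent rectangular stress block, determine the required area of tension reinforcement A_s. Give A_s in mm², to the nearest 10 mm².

A_s ≈ 4890 mm²

M_n = M_u/φ = 1190/0.90 = 1322.22 kN·m.
With M_n = 0.85 f'_c a b (d − a/2), solve the quadratic for a:
a = d − √(d² − 2M_n/(0.85 f'_c b)) = 780 − √(780² − 2 × 1322.22×10⁶/(0.85 × 24.1 × 460)) = 207.49 mm.
A_s = 0.85 f'_c a b / f_y = 0.85 × 24.1 × 207.49 × 460 / 400 = 4888.0 mm².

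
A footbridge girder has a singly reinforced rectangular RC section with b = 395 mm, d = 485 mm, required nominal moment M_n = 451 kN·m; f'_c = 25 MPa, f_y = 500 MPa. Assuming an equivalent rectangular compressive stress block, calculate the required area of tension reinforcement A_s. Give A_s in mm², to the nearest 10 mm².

With M_n = 0.85 f'_c a b (d − a/2), solve the quadratic for a:
a = d − √(d² − 2M_n/(0.85 f'_c b)) = 485 − √(485² − 2 × 451×10⁶/(0.85 × 25 × 395)) = 127.56 mm.
A_s = 0.85 f'_c a b / f_y = 0.85 × 25 × 127.56 × 395 / 500 = 2141.4 mm².

A_s ≈ 2140 mm²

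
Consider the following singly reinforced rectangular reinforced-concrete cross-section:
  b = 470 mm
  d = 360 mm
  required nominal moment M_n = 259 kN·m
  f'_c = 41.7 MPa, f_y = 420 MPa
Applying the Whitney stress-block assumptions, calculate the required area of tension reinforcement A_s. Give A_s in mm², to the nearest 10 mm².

A_s ≈ 1830 mm²

With M_n = 0.85 f'_c a b (d − a/2), solve the quadratic for a:
a = d − √(d² − 2M_n/(0.85 f'_c b)) = 360 − √(360² − 2 × 259×10⁶/(0.85 × 41.7 × 470)) = 46.14 mm.
A_s = 0.85 f'_c a b / f_y = 0.85 × 41.7 × 46.14 × 470 / 420 = 1830.1 mm².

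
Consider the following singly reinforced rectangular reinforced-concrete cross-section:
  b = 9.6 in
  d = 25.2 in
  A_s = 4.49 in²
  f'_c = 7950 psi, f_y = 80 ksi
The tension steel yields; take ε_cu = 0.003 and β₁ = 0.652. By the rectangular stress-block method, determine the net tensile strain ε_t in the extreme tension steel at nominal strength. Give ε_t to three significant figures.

a = A_s f_y/(0.85 f'_c b) = 5.537 in.
β₁ = 0.652, so c = a/β₁ = 5.537/0.652 = 8.492 in.
From the linear strain diagram with ε_cu = 0.003: ε_t = 0.003 (d − c)/c = 0.003 × (25.2 − 8.492)/8.492 = 0.00590.
Since ε_t ≥ 0.005, the section is tension-controlled.

ε_t ≈ 0.00590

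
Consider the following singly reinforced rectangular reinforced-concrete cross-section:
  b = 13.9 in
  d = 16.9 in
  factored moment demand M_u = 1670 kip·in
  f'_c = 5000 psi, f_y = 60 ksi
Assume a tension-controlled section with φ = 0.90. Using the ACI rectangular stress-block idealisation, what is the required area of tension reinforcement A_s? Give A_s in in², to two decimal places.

M_n = M_u/φ = 1670/0.90 = 1855.56 kip·in.
From M_n = 0.85 f'_c a b (d − a/2):
a = d − √(d² − 2M_n/(0.85 f'_c b)) = 16.9 − √(16.9² − 2 × 1855.56/(0.85 × 5 × 13.9)) = 1.974 in.
A_s = 0.85 f'_c a b / f_y = 0.85 × 5 × 1.974 × 13.9 / 60 = 1.944 in².

A_s ≈ 1.94 in²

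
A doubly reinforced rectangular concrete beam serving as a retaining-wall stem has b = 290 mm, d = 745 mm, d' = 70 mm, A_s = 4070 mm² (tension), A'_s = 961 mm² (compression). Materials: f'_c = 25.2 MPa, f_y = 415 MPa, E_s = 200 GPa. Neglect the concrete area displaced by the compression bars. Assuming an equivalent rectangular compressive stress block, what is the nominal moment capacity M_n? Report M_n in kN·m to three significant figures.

Assume both tension and compression steel yield.
Net tension couple steel: A_s − A'_s = 3109 mm².
a = (A_s − A'_s) f_y / (0.85 f'_c b) = 1290235/(0.85 × 25.2 × 290) = 207.71 mm.
c = a/β₁ = 207.71/0.85 = 244.36 mm; ε'_s = 0.003(c − d')/c = 0.0021 ≥ f_y/E_s = 0.0021, so compression steel does yield.
M_n = (A_s − A'_s) f_y (d − a/2) + A'_s f_y (d − d') = [1290235 × (745 − 103.855) + 398815 × (745 − 70)] × 10⁻⁶ = 827.23 + 269.20 = 1096.43 kN·m.

M_n ≈ 1100 kN·m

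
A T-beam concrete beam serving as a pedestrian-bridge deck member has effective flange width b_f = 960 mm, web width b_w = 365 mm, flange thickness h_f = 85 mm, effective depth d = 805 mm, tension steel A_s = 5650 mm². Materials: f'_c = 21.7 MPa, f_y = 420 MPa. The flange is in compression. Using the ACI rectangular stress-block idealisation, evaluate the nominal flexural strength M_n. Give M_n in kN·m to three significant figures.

Tension: T = A_s f_y = 5650 × 420 = 2373000 N.
Try a within the flange: a = T/(0.85 f'_c b_f) = 2373000/(0.85 × 21.7 × 960) = 134.01 mm.
a = 134.01 > h_f = 85 mm: the block extends into the web. Split into flange-overhang and web parts.
C_f = 0.85 f'_c (b_f − b_w) h_f = 0.85 × 21.7 × (960 − 365) × 85 = 932856 N.
Remaining web compression depth: a_w = (T − C_f)/(0.85 f'_c b_w) = (2373000 − 932856)/(0.85 × 21.7 × 365) = 213.91 mm.
M_n = C_f(d − h_f/2) + (T − C_f)(d − a_w/2) = 932856 × (805 − 42.5) + 1440144 × (805 − 106.955) = 711.30 + 1005.29 = 1716.59 × 10⁶ N·mm.
M_n = 1716.59 kN·m.

M_n ≈ 1720 kN·m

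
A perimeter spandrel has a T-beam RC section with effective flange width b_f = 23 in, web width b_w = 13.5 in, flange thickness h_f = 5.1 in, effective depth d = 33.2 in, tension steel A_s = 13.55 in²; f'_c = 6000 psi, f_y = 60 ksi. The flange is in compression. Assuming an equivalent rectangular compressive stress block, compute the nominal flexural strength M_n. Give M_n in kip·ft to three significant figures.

M_n ≈ 2000 kip·ft

Tension: T = A_s f_y = 13.55 × 60 = 813 kips.
Try a within the flange: a = T/(0.85 f'_c b_f) = 813/(0.85 × 6 × 23) = 6.931 in.
a = 6.931 > h_f = 5.1 in: the block extends into the web. Split into flange-overhang and web parts.
C_f = 0.85 f'_c (b_f − b_w) h_f = 0.85 × 6 × (23 − 13.5) × 5.1 = 247.1 kips.
Remaining web compression depth: a_w = (T − C_f)/(0.85 f'_c b_w) = (813 − 247.1)/(0.85 × 6 × 13.5) = 8.219 in.
M_n = C_f(d − h_f/2) + (T − C_f)(d − a_w/2) = 247.1 × (33.2 − 2.55) + 565.9 × (33.2 − 4.1095) = 7573.6 + 16462.3 = 24035.9 kip·in.
M_n = 24035.9/12 = 2002.99 kip·ft.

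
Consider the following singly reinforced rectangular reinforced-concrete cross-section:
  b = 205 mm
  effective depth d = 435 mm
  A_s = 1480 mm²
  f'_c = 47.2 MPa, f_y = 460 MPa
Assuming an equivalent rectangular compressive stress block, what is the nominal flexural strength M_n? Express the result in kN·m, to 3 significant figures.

M_n ≈ 268 kN·m

T = A_s f_y = 1480 × 460 = 680800 N = 680.8 kN.
From C = T: a = T/(0.85 f'_c b) = 680800/(0.85 × 47.2 × 205) = 82.78 mm.
M_n = T(d − a/2) = 680.8 kN × (435 − 41.39) mm = 267.97 kN·m.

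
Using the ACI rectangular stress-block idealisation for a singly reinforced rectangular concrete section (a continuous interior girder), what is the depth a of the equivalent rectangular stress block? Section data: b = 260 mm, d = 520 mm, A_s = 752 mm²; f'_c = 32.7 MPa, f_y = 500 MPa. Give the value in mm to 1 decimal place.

T = A_s f_y = 752 × 500 = 376000 N = 376 kN.
Setting C = 0.85 f'_c a b equal to T: a = 376000/(0.85 × 32.7 × 260) = 52.0 mm.

a ≈ 52.0 mm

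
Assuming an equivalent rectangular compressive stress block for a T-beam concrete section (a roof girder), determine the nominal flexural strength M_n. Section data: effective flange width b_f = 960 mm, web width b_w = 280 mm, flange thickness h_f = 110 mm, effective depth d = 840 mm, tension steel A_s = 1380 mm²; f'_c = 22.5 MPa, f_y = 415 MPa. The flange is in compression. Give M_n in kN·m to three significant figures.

M_n ≈ 472 kN·m

Tension: T = A_s f_y = 1380 × 415 = 572700 N.
Try a within the flange: a = T/(0.85 f'_c b_f) = 572700/(0.85 × 22.5 × 960) = 31.19 mm.
Since a = 31.19 ≤ h_f = 110 mm, the stress block lies entirely in the flange; analyse as a rectangular beam of width b_f.
M_n = T(d − a/2) = 572700 × (840 − 15.595) = 472.14 × 10⁶ N·mm.
M_n = 472.14 kN·m.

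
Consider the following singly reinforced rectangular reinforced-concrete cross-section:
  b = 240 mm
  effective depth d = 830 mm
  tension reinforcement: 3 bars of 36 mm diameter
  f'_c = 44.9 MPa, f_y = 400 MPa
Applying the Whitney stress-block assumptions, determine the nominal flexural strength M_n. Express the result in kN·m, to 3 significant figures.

A_s = 3 × 1018 = 3054 mm².
T = A_s f_y = 3054 × 400 = 1221600 N = 1221.6 kN.
From C = T: a = T/(0.85 f'_c b) = 1221600/(0.85 × 44.9 × 240) = 133.37 mm.
M_n = T(d − a/2) = 1221.6 kN × (830 − 66.685) mm = 932.47 kN·m.

M_n ≈ 932 kN·m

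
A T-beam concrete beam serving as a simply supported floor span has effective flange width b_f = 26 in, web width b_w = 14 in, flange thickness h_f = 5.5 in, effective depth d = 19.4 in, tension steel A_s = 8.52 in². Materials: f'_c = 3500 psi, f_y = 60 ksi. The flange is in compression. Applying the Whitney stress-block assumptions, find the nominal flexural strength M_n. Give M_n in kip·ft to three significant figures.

M_n ≈ 682 kip·ft

Tension: T = A_s f_y = 8.52 × 60 = 511.2 kips.
Try a within the flange: a = T/(0.85 f'_c b_f) = 511.2/(0.85 × 3.5 × 26) = 6.609 in.
a = 6.609 > h_f = 5.5 in: the block extends into the web. Split into flange-overhang and web parts.
C_f = 0.85 f'_c (b_f − b_w) h_f = 0.85 × 3.5 × (26 − 14) × 5.5 = 196.4 kips.
Remaining web compression depth: a_w = (T − C_f)/(0.85 f'_c b_w) = (511.2 − 196.4)/(0.85 × 3.5 × 14) = 7.558 in.
M_n = C_f(d − h_f/2) + (T − C_f)(d − a_w/2) = 196.4 × (19.4 − 2.75) + 314.8 × (19.4 − 3.779) = 3270.1 + 4917.5 = 8187.6 kip·in.
M_n = 8187.6/12 = 682.30 kip·ft.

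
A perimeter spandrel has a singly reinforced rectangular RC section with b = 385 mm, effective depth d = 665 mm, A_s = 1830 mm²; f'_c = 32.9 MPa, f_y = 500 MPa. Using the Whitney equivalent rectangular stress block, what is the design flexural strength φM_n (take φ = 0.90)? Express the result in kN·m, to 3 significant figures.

T = A_s f_y = 1830 × 500 = 915000 N = 915 kN.
From C = T: a = T/(0.85 f'_c b) = 915000/(0.85 × 32.9 × 385) = 84.99 mm.
M_n = T(d − a/2) = 915 kN × (665 − 42.495) mm = 569.59 kN·m.
φM_n = 0.90 × 569.59 = 512.63 kN·m.

φM_n ≈ 513 kN·m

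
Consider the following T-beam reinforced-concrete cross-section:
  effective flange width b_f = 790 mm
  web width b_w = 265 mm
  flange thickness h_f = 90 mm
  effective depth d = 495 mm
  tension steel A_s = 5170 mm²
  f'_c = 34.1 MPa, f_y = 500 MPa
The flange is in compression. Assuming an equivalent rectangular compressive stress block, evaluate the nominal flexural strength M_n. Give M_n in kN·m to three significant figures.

M_n ≈ 1120 kN·m

Tension: T = A_s f_y = 5170 × 500 = 2585000 N.
Try a within the flange: a = T/(0.85 f'_c b_f) = 2585000/(0.85 × 34.1 × 790) = 112.89 mm.
a = 112.89 > h_f = 90 mm: the block extends into the web. Split into flange-overhang and web parts.
C_f = 0.85 f'_c (b_f − b_w) h_f = 0.85 × 34.1 × (790 − 265) × 90 = 1369541 N.
Remaining web compression depth: a_w = (T − C_f)/(0.85 f'_c b_w) = (2585000 − 1369541)/(0.85 × 34.1 × 265) = 158.24 mm.
M_n = C_f(d − h_f/2) + (T − C_f)(d − a_w/2) = 1369541 × (495 − 45) + 1215459 × (495 − 79.12) = 616.29 + 505.49 = 1121.78 × 10⁶ N·mm.
M_n = 1121.78 kN·m.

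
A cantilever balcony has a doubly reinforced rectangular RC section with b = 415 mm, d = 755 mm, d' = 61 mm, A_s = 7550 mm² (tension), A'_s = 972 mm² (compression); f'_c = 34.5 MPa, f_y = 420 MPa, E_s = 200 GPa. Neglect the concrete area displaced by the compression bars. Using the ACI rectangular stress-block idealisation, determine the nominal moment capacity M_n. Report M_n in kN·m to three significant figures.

Assume both tension and compression steel yield.
Net tension couple steel: A_s − A'_s = 6578 mm².
a = (A_s − A'_s) f_y / (0.85 f'_c b) = 2762760/(0.85 × 34.5 × 415) = 227.02 mm.
c = a/β₁ = 227.02/0.804 = 282.36 mm; ε'_s = 0.003(c − d')/c = 0.0024 ≥ f_y/E_s = 0.0021, so compression steel does yield.
M_n = (A_s − A'_s) f_y (d − a/2) + A'_s f_y (d − d') = [2762760 × (755 − 113.51) + 408240 × (755 − 61)] × 10⁻⁶ = 1772.28 + 283.32 = 2055.60 kN·m.

M_n ≈ 2060 kN·m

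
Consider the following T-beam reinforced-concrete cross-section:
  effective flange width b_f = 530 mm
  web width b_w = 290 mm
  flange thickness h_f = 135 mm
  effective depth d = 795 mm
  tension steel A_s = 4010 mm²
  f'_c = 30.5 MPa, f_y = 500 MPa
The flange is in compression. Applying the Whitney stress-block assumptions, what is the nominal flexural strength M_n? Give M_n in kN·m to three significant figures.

M_n ≈ 1450 kN·m

Tension: T = A_s f_y = 4010 × 500 = 2005000 N.
Try a within the flange: a = T/(0.85 f'_c b_f) = 2005000/(0.85 × 30.5 × 530) = 145.92 mm.
a = 145.92 > h_f = 135 mm: the block extends into the web. Split into flange-overhang and web parts.
C_f = 0.85 f'_c (b_f − b_w) h_f = 0.85 × 30.5 × (530 − 290) × 135 = 839970 N.
Remaining web compression depth: a_w = (T − C_f)/(0.85 f'_c b_w) = (2005000 − 839970)/(0.85 × 30.5 × 290) = 154.96 mm.
M_n = C_f(d − h_f/2) + (T − C_f)(d − a_w/2) = 839970 × (795 − 67.5) + 1165030 × (795 − 77.48) = 611.08 + 835.93 = 1447.01 × 10⁶ N·mm.
M_n = 1447.01 kN·m.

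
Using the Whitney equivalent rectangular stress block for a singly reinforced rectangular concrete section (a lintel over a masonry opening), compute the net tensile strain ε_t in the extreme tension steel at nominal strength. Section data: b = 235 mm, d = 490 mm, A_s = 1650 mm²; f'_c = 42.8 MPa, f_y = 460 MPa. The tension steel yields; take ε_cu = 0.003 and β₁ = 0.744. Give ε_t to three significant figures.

a = A_s f_y/(0.85 f'_c b) = 88.78 mm.
β₁ = 0.744, so c = a/β₁ = 88.78/0.744 = 119.33 mm.
From the linear strain diagram with ε_cu = 0.003: ε_t = 0.003 (d − c)/c = 0.003 × (490 − 119.33)/119.33 = 0.00932.
Since ε_t ≥ 0.005, the section is tension-controlled.

ε_t ≈ 0.00932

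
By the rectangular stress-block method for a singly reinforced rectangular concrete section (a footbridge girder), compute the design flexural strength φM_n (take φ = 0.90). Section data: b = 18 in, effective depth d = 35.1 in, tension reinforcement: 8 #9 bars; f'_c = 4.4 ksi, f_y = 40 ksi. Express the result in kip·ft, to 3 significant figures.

A_s = 8 × 1 = 8 in².
T = A_s f_y = 8 × 40 = 320 kips.
a = T/(0.85 f'_c b) = 320/(0.85 × 4.4 × 18) = 4.753 in.
M_n = T(d − a/2) = 320 × (35.1 − 2.3765) = 10471.5 kip·in = 10471.5/12 = 872.63 kip·ft.
φM_n = 0.90 × 872.63 = 785.37 kip·ft.

φM_n ≈ 785 kip·ft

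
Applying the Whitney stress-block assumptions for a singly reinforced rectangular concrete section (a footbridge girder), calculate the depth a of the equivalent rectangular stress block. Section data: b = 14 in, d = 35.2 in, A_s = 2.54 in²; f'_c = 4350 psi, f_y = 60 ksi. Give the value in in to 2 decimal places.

T = A_s f_y = 2.54 × 60 = 152.4 kips.
a = T/(0.85 f'_c b) = 152.4/(0.85 × 4.35 × 14) = 2.94 in.

a ≈ 2.94 in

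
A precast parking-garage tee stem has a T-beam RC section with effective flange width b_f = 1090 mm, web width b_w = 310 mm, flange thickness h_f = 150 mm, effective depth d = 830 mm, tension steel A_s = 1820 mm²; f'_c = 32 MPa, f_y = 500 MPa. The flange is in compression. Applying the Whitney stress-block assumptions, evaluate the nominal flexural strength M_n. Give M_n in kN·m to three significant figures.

Tension: T = A_s f_y = 1820 × 500 = 910000 N.
Try a within the flange: a = T/(0.85 f'_c b_f) = 910000/(0.85 × 32 × 1090) = 30.69 mm.
Since a = 30.69 ≤ h_f = 150 mm, the stress block lies entirely in the flange; analyse as a rectangular beam of width b_f.
M_n = T(d − a/2) = 910000 × (830 − 15.345) = 741.34 × 10⁶ N·mm.
M_n = 741.34 kN·m.

M_n ≈ 741 kN·m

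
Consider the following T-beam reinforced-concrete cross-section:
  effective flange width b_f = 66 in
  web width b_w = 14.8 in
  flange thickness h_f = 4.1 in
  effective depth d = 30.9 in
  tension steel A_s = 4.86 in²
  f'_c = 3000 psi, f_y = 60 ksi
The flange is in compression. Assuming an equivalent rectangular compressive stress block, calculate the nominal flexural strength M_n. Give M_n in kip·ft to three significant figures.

Tension: T = A_s f_y = 4.86 × 60 = 291.6 kips.
Try a within the flange: a = T/(0.85 f'_c b_f) = 291.6/(0.85 × 3 × 66) = 1.733 in.
Since a = 1.733 ≤ h_f = 4.1 in, the stress block lies entirely in the flange; analyse as a rectangular beam of width b_f.
M_n = T(d − a/2) = 291.6 × (30.9 − 0.8665) = 8757.8 kip·in.
M_n = 8757.8/12 = 729.82 kip·ft.

M_n ≈ 730 kip·ft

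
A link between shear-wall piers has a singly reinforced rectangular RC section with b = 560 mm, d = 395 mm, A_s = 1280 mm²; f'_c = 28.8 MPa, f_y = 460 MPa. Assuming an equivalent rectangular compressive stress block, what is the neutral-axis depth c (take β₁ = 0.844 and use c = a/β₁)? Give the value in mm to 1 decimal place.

c ≈ 50.9 mm

T = A_s f_y = 1280 × 460 = 588800 N = 588.8 kN.
Setting C = 0.85 f'_c a b equal to T: a = 588800/(0.85 × 28.8 × 560) = 42.951 mm.
With β₁ = 0.844, c = a/β₁ = 42.951/0.844 = 50.9 mm.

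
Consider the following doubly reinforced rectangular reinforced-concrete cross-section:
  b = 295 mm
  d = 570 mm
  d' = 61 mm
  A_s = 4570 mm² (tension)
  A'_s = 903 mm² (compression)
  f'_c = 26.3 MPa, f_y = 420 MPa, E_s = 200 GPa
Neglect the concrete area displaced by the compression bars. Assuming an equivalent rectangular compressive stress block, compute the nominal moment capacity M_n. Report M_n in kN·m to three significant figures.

M_n ≈ 891 kN·m

Assume both tension and compression steel yield.
Net tension couple steel: A_s − A'_s = 3667 mm².
a = (A_s − A'_s) f_y / (0.85 f'_c b) = 1540140/(0.85 × 26.3 × 295) = 233.54 mm.
c = a/β₁ = 233.54/0.85 = 274.75 mm; ε'_s = 0.003(c − d')/c = 0.0023 ≥ f_y/E_s = 0.0021, so compression steel does yield.
M_n = (A_s − A'_s) f_y (d − a/2) + A'_s f_y (d − d') = [1540140 × (570 − 116.77) + 379260 × (570 − 61)] × 10⁻⁶ = 698.04 + 193.04 = 891.08 kN·m.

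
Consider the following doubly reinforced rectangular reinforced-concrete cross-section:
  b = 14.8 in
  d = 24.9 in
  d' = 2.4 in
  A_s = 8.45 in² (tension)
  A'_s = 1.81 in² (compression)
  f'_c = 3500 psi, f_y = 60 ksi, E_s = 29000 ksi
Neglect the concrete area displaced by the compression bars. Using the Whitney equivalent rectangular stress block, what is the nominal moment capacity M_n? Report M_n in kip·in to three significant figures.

Assume both steels yield.
a = (A_s − A'_s) f_y/(0.85 f'_c b) = (8.45 − 1.81) × 60/(0.85 × 3.5 × 14.8) = 9.048 in.
c = a/β₁ = 9.048/0.85 = 10.645 in; ε'_s = 0.003(c − d')/c = 0.0023 ≥ ε_y = 0.0021, so the compression steel yields.
M_n = (A_s − A'_s) f_y (d − a/2) + A'_s f_y (d − d') = 398.4 × (24.9 − 4.524) + 108.6 × (24.9 − 2.4) = 8117.8 + 2443.5 = 10561.3 kip·in.

M_n ≈ 10600 kip·in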